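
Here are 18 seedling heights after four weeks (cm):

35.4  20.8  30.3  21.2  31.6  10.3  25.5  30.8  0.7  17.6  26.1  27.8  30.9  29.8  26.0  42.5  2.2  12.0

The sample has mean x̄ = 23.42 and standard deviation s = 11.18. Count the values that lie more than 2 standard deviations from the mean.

Cutoffs: x̄ ± 2s = [1.06, 45.78].
Outside the cutoffs: 0.7.

1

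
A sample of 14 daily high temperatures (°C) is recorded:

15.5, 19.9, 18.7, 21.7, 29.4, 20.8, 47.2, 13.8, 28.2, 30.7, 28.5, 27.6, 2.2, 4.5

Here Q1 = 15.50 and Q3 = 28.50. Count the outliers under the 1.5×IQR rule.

IQR = 13.00; fences at 15.50 − 19.50 = -4.00 and 28.50 + 19.50 = 48.00.
Every value lies within the cutoffs.

0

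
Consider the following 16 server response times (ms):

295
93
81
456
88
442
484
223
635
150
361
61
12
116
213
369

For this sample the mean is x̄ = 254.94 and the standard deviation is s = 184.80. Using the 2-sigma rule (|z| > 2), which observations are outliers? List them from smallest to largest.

Cutoffs at x̄ ± 2s: 254.94 ± 2·184.80 = [-114.66, 624.54].
635: z = 2.06, |z| > 2 → outlier.
Every other value lies within [-114.66, 624.54].

635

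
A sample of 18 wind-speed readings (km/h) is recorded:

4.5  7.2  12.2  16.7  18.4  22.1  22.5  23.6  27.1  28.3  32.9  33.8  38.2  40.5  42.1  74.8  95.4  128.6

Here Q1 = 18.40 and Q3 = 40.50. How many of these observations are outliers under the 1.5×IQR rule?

IQR = 22.10; fences at 18.40 − 33.15 = -14.75 and 40.50 + 33.15 = 73.65.
Outside the cutoffs: 74.8, 95.4, 128.6.

3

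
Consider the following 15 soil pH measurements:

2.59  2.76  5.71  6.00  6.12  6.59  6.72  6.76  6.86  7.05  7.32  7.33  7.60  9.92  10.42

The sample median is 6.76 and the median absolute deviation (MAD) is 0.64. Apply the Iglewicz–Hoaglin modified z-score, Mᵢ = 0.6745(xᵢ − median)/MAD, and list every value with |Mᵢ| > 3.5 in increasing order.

2.59, 2.76, 10.42

|Mᵢ| > 3.5 ⇔ |xᵢ − 6.76| > 3.5·0.64/0.6745 = 3.32.
So outliers lie outside [3.44, 10.08].
2.59: M = -4.39 → outlier.
2.76: M = -4.22 → outlier.
10.42: M = 3.86 → outlier.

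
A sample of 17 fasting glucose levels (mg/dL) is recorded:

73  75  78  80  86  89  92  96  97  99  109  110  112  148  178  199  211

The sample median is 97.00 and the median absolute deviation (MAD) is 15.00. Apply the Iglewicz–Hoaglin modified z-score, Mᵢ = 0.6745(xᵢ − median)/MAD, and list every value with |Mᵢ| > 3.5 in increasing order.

|Mᵢ| > 3.5 ⇔ |xᵢ − 97.00| > 3.5·15.00/0.6745 = 77.84.
So outliers lie outside [19.16, 174.84].
178: M = 3.64 → outlier.
199: M = 4.59 → outlier.
211: M = 5.13 → outlier.

178, 199, 211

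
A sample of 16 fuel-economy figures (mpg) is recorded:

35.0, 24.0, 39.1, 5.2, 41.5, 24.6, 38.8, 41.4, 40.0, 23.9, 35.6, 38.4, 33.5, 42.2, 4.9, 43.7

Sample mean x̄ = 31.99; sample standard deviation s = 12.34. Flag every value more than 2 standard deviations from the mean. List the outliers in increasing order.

4.9, 5.2

Cutoffs at x̄ ± 2s: 31.99 ± 2·12.34 = [7.31, 56.67].
4.9: z = -2.20, |z| > 2 → outlier.
5.2: z = -2.17, |z| > 2 → outlier.
Every other value lies within [7.31, 56.67].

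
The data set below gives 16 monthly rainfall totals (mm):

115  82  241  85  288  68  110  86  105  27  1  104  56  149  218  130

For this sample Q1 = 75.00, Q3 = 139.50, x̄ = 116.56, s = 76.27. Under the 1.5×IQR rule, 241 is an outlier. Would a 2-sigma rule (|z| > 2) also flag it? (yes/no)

z = (241 − 116.56) / 76.27 = 1.63.
|z| = 1.63 ≤ 2.

no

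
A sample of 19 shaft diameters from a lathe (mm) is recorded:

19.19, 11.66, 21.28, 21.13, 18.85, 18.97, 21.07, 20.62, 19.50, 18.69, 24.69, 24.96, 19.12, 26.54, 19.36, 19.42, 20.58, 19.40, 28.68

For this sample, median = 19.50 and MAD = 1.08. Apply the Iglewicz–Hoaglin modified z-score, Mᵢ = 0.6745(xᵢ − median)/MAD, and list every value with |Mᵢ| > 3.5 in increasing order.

11.66, 26.54, 28.68

|Mᵢ| > 3.5 ⇔ |xᵢ − 19.50| > 3.5·1.08/0.6745 = 5.60.
So outliers lie outside [13.90, 25.10].
11.66: M = -4.90 → outlier.
26.54: M = 4.40 → outlier.
28.68: M = 5.73 → outlier.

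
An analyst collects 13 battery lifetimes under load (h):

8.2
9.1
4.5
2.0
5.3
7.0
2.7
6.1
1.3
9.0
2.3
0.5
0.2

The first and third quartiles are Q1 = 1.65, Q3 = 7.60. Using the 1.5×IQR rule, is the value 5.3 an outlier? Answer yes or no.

IQR = Q3 − Q1 = 7.60 − 1.65 = 5.95.
Lower fence = Q1 − 1.5·IQR = 1.65 − 8.925 = -7.275.
Upper fence = Q3 + 1.5·IQR = 7.60 + 8.925 = 16.525.
5.3 lies within [-7.275, 16.525].

no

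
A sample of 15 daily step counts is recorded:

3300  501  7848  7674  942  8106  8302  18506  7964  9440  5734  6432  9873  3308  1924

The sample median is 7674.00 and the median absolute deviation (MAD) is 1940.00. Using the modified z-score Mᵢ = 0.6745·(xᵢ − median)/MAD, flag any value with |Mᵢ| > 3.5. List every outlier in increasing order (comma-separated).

18506

|Mᵢ| > 3.5 ⇔ |xᵢ − 7674.00| > 3.5·1940.00/0.6745 = 10066.72.
So outliers lie outside [-2392.72, 17740.72].
18506: M = 3.77 → outlier.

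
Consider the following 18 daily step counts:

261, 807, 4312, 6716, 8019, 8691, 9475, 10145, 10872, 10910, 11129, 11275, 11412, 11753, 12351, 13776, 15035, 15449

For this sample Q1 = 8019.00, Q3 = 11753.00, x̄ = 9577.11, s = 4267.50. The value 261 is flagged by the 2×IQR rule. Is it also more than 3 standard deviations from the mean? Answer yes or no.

z = (261 − 9577.11) / 4267.50 = -2.18.
|z| = 2.18 ≤ 3.

no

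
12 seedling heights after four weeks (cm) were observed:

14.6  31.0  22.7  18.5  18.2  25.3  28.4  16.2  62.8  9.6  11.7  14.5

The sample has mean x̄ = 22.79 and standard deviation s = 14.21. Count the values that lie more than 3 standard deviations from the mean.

Cutoffs: x̄ ± 3s = [-19.84, 65.42].
Every value lies within the cutoffs.

0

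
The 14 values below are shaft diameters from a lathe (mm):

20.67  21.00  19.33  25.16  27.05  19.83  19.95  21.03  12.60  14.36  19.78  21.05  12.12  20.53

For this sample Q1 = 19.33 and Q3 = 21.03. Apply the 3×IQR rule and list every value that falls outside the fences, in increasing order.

12.12, 12.60, 27.05

IQR = Q3 − Q1 = 21.03 − 19.33 = 1.70.
Lower fence = Q1 − 3·IQR = 19.33 − 5.10 = 14.23.
Upper fence = Q3 + 3·IQR = 21.03 + 5.10 = 26.13.
12.12 < 14.23 → outlier.
12.60 < 14.23 → outlier.
27.05 > 26.13 → outlier.
All remaining values lie within [14.23, 26.13].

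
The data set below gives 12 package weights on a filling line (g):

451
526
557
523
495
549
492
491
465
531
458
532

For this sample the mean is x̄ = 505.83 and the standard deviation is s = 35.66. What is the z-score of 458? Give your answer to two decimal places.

-1.34

z = (458 − 505.83) / 35.66 = -1.34.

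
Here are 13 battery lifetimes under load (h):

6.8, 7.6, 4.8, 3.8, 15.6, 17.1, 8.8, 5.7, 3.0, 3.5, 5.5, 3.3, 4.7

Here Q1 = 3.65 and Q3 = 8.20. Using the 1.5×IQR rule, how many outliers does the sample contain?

IQR = 4.55; fences at 3.65 − 6.825 = -3.175 and 8.20 + 6.825 = 15.025.
Outside the cutoffs: 15.6, 17.1.

2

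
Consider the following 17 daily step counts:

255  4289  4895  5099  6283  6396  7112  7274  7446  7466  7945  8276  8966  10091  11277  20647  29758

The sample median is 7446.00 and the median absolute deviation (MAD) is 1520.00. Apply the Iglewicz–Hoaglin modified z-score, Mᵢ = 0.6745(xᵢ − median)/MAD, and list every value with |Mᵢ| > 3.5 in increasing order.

|Mᵢ| > 3.5 ⇔ |xᵢ − 7446.00| > 3.5·1520.00/0.6745 = 7887.32.
So outliers lie outside [-441.32, 15333.32].
20647: M = 5.86 → outlier.
29758: M = 9.90 → outlier.

20647, 29758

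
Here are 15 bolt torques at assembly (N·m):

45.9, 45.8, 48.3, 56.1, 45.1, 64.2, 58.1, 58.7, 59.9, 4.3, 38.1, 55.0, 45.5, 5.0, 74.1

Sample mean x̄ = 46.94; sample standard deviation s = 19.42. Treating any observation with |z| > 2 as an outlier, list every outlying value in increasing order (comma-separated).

Cutoffs at x̄ ± 2s: 46.94 ± 2·19.42 = [8.10, 85.78].
4.3: z = -2.20, |z| > 2 → outlier.
5.0: z = -2.16, |z| > 2 → outlier.
Every other value lies within [8.10, 85.78].

4.3, 5.0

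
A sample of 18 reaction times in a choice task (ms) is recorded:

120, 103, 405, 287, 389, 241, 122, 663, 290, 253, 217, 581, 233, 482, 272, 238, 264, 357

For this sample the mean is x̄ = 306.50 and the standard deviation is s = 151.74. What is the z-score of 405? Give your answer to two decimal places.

0.65

z = (405 − 306.50) / 151.74 = 0.65.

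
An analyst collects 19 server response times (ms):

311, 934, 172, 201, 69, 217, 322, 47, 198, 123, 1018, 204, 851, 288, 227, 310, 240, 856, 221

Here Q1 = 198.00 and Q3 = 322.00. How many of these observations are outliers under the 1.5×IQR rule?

4

IQR = 124.00; fences at 198.00 − 186.00 = 12.00 and 322.00 + 186.00 = 508.00.
Outside the cutoffs: 851, 856, 934, 1018.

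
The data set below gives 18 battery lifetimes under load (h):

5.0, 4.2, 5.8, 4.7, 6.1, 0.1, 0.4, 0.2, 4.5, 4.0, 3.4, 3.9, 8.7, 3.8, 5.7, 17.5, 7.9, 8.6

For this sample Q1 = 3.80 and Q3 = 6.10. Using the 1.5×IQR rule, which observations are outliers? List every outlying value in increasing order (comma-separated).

IQR = Q3 − Q1 = 6.10 − 3.80 = 2.30.
Lower fence = Q1 − 1.5·IQR = 3.80 − 3.45 = 0.35.
Upper fence = Q3 + 1.5·IQR = 6.10 + 3.45 = 9.55.
0.1 < 0.35 → outlier.
0.2 < 0.35 → outlier.
17.5 > 9.55 → outlier.
All remaining values lie within [0.35, 9.55].

0.1, 0.2, 17.5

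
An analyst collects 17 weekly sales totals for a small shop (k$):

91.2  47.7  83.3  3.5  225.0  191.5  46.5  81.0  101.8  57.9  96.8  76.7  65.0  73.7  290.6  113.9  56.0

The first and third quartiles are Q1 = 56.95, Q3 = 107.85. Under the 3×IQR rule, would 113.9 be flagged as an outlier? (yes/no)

no

IQR = Q3 − Q1 = 107.85 − 56.95 = 50.90.
Lower fence = Q1 − 3·IQR = 56.95 − 152.70 = -95.75.
Upper fence = Q3 + 3·IQR = 107.85 + 152.70 = 260.55.
113.9 lies within [-95.75, 260.55].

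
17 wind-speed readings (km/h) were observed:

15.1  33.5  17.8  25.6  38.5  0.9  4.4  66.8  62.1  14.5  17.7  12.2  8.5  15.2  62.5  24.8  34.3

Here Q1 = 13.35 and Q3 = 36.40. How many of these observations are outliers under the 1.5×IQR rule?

0

IQR = 23.05; fences at 13.35 − 34.575 = -21.225 and 36.40 + 34.575 = 70.975.
Every value lies within the cutoffs.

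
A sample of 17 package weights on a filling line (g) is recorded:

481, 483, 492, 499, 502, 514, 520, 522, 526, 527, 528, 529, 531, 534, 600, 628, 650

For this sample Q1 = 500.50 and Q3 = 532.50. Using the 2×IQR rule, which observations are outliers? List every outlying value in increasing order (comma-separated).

IQR = Q3 − Q1 = 532.50 − 500.50 = 32.00.
Lower fence = Q1 − 2·IQR = 500.50 − 64.00 = 436.50.
Upper fence = Q3 + 2·IQR = 532.50 + 64.00 = 596.50.
600 > 596.50 → outlier.
628 > 596.50 → outlier.
650 > 596.50 → outlier.
All remaining values lie within [436.50, 596.50].

600, 628, 650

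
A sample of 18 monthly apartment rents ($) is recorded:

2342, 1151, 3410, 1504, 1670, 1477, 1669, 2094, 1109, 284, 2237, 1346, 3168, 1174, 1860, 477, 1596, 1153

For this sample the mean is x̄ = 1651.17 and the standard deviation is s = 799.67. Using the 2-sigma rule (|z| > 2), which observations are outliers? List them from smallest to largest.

3410

Cutoffs at x̄ ± 2s: 1651.17 ± 2·799.67 = [51.83, 3250.51].
3410: z = 2.20, |z| > 2 → outlier.
Every other value lies within [51.83, 3250.51].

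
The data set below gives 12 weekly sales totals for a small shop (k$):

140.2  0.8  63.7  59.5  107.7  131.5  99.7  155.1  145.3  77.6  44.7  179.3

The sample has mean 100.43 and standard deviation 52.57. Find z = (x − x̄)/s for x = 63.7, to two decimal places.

-0.70

z = (63.7 − 100.43) / 52.57 = -0.70.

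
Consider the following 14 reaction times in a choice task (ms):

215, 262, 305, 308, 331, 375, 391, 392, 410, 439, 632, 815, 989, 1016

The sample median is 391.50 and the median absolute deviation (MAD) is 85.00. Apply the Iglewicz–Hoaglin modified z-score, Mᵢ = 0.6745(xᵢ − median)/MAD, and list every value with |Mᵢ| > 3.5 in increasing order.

989, 1016

|Mᵢ| > 3.5 ⇔ |xᵢ − 391.50| > 3.5·85.00/0.6745 = 441.07.
So outliers lie outside [-49.57, 832.57].
989: M = 4.74 → outlier.
1016: M = 4.96 → outlier.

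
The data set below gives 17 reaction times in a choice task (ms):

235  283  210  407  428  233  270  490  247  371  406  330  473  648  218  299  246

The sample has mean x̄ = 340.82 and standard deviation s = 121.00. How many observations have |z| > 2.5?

Cutoffs: x̄ ± 2.5s = [38.32, 643.32].
Outside the cutoffs: 648.

1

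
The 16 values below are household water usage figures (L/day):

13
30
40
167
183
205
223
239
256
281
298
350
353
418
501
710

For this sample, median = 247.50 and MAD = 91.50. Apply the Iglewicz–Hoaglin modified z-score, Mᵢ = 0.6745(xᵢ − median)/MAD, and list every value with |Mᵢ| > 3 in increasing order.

|Mᵢ| > 3 ⇔ |xᵢ − 247.50| > 3·91.50/0.6745 = 406.97.
So outliers lie outside [-159.47, 654.47].
710: M = 3.41 → outlier.

710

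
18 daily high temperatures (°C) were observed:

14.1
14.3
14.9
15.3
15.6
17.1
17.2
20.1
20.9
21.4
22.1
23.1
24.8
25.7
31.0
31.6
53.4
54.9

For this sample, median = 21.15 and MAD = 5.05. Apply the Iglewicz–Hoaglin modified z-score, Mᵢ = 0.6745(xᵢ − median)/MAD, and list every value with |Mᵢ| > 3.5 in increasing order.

|Mᵢ| > 3.5 ⇔ |xᵢ − 21.15| > 3.5·5.05/0.6745 = 26.20.
So outliers lie outside [-5.05, 47.35].
53.4: M = 4.31 → outlier.
54.9: M = 4.51 → outlier.

53.4, 54.9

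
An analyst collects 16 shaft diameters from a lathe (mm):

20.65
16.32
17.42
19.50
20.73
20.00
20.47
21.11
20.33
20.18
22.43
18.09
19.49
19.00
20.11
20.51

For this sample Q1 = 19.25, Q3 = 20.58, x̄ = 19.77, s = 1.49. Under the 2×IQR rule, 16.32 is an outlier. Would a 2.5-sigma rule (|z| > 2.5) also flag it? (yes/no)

no

z = (16.32 − 19.77) / 1.49 = -2.32.
|z| = 2.32 ≤ 2.5.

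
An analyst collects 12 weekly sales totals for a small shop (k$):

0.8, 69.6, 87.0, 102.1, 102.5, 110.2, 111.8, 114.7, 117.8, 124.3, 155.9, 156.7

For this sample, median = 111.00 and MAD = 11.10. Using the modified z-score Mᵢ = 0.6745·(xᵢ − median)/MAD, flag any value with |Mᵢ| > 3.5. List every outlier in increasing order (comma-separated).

|Mᵢ| > 3.5 ⇔ |xᵢ − 111.00| > 3.5·11.10/0.6745 = 57.60.
So outliers lie outside [53.40, 168.60].
0.8: M = -6.70 → outlier.

0.8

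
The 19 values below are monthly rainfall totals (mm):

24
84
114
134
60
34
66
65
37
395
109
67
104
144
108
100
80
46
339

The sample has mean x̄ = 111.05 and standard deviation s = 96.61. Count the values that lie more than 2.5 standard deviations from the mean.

1

Cutoffs: x̄ ± 2.5s = [-130.475, 352.575].
Outside the cutoffs: 395.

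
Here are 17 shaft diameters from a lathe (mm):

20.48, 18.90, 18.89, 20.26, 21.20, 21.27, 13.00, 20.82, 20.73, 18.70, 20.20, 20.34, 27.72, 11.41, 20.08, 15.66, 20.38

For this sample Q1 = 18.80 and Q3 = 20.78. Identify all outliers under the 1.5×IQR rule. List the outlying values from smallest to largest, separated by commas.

IQR = Q3 − Q1 = 20.78 − 18.80 = 1.98.
Lower fence = Q1 − 1.5·IQR = 18.80 − 2.97 = 15.83.
Upper fence = Q3 + 1.5·IQR = 20.78 + 2.97 = 23.75.
11.41 < 15.83 → outlier.
13.00 < 15.83 → outlier.
15.66 < 15.83 → outlier.
27.72 > 23.75 → outlier.
All remaining values lie within [15.83, 23.75].

11.41, 13.00, 15.66, 27.72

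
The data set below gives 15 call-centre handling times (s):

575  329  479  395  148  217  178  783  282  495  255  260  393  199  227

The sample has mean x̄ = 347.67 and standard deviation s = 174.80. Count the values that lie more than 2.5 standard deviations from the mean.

Cutoffs: x̄ ± 2.5s = [-89.33, 784.67].
Every value lies within the cutoffs.

0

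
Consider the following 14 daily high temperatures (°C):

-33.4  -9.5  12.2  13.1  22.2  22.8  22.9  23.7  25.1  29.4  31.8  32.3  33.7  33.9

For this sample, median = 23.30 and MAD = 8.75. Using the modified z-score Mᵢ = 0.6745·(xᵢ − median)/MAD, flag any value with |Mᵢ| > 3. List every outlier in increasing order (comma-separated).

-33.4

|Mᵢ| > 3 ⇔ |xᵢ − 23.30| > 3·8.75/0.6745 = 38.92.
So outliers lie outside [-15.62, 62.22].
-33.4: M = -4.37 → outlier.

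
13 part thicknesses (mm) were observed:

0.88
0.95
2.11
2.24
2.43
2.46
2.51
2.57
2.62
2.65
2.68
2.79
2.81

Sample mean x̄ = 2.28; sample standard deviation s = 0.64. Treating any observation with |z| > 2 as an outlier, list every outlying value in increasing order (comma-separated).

Cutoffs at x̄ ± 2s: 2.28 ± 2·0.64 = [1.00, 3.56].
0.88: z = -2.19, |z| > 2 → outlier.
0.95: z = -2.08, |z| > 2 → outlier.
Every other value lies within [1.00, 3.56].

0.88, 0.95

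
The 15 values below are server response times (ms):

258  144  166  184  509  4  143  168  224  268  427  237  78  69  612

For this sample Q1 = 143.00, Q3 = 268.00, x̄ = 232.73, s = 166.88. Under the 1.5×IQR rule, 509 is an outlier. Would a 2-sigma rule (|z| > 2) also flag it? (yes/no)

z = (509 − 232.73) / 166.88 = 1.66.
|z| = 1.66 ≤ 2.

no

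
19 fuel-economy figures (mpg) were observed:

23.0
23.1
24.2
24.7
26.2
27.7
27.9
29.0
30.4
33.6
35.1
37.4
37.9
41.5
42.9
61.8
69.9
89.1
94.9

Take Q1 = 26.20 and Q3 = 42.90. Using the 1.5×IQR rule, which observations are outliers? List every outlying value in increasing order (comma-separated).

69.9, 89.1, 94.9

IQR = Q3 − Q1 = 42.90 − 26.20 = 16.70.
Lower fence = Q1 − 1.5·IQR = 26.20 − 25.05 = 1.15.
Upper fence = Q3 + 1.5·IQR = 42.90 + 25.05 = 67.95.
69.9 > 67.95 → outlier.
89.1 > 67.95 → outlier.
94.9 > 67.95 → outlier.
All remaining values lie within [1.15, 67.95].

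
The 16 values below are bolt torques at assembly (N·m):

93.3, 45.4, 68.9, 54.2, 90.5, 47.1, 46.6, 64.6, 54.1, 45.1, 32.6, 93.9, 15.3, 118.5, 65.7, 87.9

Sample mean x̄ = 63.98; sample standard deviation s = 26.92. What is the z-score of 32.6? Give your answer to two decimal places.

z = (32.6 − 63.98) / 26.92 = -1.17.

-1.17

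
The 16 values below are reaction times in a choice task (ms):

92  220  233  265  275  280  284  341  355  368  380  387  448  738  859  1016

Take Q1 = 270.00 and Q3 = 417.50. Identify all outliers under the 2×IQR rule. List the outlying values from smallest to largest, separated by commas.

738, 859, 1016

IQR = Q3 − Q1 = 417.50 − 270.00 = 147.50.
Lower fence = Q1 − 2·IQR = 270.00 − 295.00 = -25.00.
Upper fence = Q3 + 2·IQR = 417.50 + 295.00 = 712.50.
738 > 712.50 → outlier.
859 > 712.50 → outlier.
1016 > 712.50 → outlier.
All remaining values lie within [-25.00, 712.50].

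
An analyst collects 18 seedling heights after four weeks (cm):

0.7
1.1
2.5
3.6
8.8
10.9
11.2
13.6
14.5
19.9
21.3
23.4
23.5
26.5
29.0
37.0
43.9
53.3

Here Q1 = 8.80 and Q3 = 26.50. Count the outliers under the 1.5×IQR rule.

IQR = 17.70; fences at 8.80 − 26.55 = -17.75 and 26.50 + 26.55 = 53.05.
Outside the cutoffs: 53.3.

1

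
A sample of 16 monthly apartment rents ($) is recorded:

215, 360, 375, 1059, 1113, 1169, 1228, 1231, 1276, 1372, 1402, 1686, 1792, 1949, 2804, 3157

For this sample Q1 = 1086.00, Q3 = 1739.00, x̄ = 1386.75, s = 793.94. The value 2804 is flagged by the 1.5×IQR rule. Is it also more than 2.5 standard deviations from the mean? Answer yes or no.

z = (2804 − 1386.75) / 793.94 = 1.79.
|z| = 1.79 ≤ 2.5.

no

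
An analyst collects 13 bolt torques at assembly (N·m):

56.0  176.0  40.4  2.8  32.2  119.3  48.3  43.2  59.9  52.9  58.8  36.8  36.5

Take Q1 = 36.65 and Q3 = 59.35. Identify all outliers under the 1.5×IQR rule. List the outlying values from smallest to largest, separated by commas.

IQR = Q3 − Q1 = 59.35 − 36.65 = 22.70.
Lower fence = Q1 − 1.5·IQR = 36.65 − 34.05 = 2.60.
Upper fence = Q3 + 1.5·IQR = 59.35 + 34.05 = 93.40.
119.3 > 93.40 → outlier.
176.0 > 93.40 → outlier.
All remaining values lie within [2.60, 93.40].

119.3, 176.0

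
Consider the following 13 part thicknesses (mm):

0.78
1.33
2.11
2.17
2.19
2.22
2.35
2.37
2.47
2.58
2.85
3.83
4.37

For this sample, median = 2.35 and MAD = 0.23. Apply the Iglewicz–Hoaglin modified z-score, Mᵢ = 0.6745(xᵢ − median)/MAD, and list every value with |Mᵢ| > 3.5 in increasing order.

|Mᵢ| > 3.5 ⇔ |xᵢ − 2.35| > 3.5·0.23/0.6745 = 1.19.
So outliers lie outside [1.16, 3.54].
0.78: M = -4.60 → outlier.
3.83: M = 4.34 → outlier.
4.37: M = 5.92 → outlier.

0.78, 3.83, 4.37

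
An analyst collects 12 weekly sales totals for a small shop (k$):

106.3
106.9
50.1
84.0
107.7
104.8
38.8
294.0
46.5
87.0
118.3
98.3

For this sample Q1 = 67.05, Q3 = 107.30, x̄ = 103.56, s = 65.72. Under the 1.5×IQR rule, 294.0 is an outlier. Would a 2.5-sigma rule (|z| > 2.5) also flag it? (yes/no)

yes

z = (294.0 − 103.56) / 65.72 = 2.90.
|z| = 2.90 > 2.5.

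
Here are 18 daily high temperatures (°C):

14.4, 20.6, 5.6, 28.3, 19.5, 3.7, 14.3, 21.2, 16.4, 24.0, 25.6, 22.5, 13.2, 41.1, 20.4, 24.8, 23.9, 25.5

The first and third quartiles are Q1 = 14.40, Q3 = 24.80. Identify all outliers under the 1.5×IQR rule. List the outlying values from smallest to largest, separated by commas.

41.1

IQR = Q3 − Q1 = 24.80 − 14.40 = 10.40.
Lower fence = Q1 − 1.5·IQR = 14.40 − 15.60 = -1.20.
Upper fence = Q3 + 1.5·IQR = 24.80 + 15.60 = 40.40.
41.1 > 40.40 → outlier.
All remaining values lie within [-1.20, 40.40].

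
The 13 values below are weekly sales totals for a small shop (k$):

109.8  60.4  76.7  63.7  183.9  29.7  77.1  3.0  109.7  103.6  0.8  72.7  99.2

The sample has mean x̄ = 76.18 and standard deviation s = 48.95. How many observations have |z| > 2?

Cutoffs: x̄ ± 2s = [-21.72, 174.08].
Outside the cutoffs: 183.9.

1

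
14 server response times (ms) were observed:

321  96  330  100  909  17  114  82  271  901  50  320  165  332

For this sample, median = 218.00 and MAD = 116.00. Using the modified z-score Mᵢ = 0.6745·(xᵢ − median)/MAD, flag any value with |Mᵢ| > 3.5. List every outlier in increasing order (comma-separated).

|Mᵢ| > 3.5 ⇔ |xᵢ − 218.00| > 3.5·116.00/0.6745 = 601.93.
So outliers lie outside [-383.93, 819.93].
901: M = 3.97 → outlier.
909: M = 4.02 → outlier.

901, 909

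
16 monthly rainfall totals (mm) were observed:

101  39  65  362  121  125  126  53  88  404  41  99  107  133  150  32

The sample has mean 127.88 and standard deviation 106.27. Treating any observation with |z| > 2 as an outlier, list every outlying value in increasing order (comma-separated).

Cutoffs at x̄ ± 2s: 127.88 ± 2·106.27 = [-84.66, 340.42].
362: z = 2.20, |z| > 2 → outlier.
404: z = 2.60, |z| > 2 → outlier.
Every other value lies within [-84.66, 340.42].

362, 404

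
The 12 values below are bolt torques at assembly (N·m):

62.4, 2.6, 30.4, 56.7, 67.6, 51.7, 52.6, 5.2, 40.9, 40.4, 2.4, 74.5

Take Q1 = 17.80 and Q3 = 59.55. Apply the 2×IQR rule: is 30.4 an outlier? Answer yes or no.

no

IQR = Q3 − Q1 = 59.55 − 17.80 = 41.75.
Lower fence = Q1 − 2·IQR = 17.80 − 83.50 = -65.70.
Upper fence = Q3 + 2·IQR = 59.55 + 83.50 = 143.05.
30.4 lies within [-65.70, 143.05].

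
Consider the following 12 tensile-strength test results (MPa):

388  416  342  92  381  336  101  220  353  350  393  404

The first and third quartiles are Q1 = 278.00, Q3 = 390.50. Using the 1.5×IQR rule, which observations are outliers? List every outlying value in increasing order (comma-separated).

92, 101

IQR = Q3 − Q1 = 390.50 − 278.00 = 112.50.
Lower fence = Q1 − 1.5·IQR = 278.00 − 168.75 = 109.25.
Upper fence = Q3 + 1.5·IQR = 390.50 + 168.75 = 559.25.
92 < 109.25 → outlier.
101 < 109.25 → outlier.
All remaining values lie within [109.25, 559.25].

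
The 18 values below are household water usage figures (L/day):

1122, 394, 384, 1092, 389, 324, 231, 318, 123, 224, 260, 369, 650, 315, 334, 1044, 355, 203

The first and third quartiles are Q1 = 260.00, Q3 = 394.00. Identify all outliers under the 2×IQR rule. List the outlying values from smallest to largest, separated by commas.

1044, 1092, 1122

IQR = Q3 − Q1 = 394.00 − 260.00 = 134.00.
Lower fence = Q1 − 2·IQR = 260.00 − 268.00 = -8.00.
Upper fence = Q3 + 2·IQR = 394.00 + 268.00 = 662.00.
1044 > 662.00 → outlier.
1092 > 662.00 → outlier.
1122 > 662.00 → outlier.
All remaining values lie within [-8.00, 662.00].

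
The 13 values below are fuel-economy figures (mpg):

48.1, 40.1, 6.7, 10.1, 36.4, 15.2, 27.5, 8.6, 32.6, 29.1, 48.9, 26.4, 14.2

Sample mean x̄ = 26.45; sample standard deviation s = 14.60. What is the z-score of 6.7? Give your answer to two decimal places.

z = (6.7 − 26.45) / 14.60 = -1.35.

-1.35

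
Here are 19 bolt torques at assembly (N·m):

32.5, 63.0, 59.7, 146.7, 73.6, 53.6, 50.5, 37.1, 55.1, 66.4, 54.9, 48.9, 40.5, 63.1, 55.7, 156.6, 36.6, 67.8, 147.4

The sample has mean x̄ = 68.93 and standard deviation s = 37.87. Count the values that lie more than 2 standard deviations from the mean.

Cutoffs: x̄ ± 2s = [-6.81, 144.67].
Outside the cutoffs: 146.7, 147.4, 156.6.

3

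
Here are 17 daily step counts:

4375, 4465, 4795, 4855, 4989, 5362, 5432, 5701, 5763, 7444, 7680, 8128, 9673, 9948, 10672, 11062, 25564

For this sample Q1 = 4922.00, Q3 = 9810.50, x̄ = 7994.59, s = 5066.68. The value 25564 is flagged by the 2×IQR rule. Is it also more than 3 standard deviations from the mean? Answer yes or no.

yes

z = (25564 − 7994.59) / 5066.68 = 3.47.
|z| = 3.47 > 3.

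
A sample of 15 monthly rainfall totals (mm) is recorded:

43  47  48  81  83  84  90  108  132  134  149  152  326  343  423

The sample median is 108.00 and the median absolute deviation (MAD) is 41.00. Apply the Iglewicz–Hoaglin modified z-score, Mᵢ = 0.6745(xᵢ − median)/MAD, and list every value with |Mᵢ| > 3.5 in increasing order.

|Mᵢ| > 3.5 ⇔ |xᵢ − 108.00| > 3.5·41.00/0.6745 = 212.75.
So outliers lie outside [-104.75, 320.75].
326: M = 3.59 → outlier.
343: M = 3.87 → outlier.
423: M = 5.18 → outlier.

326, 343, 423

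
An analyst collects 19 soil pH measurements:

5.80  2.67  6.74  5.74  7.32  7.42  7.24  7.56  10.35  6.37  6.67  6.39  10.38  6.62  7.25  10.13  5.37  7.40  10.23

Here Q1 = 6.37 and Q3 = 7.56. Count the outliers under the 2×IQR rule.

5

IQR = 1.19; fences at 6.37 − 2.38 = 3.99 and 7.56 + 2.38 = 9.94.
Outside the cutoffs: 2.67, 10.13, 10.23, 10.35, 10.38.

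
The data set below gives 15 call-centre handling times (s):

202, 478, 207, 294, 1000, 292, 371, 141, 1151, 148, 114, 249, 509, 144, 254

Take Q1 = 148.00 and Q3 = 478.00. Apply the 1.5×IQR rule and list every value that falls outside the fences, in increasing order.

IQR = Q3 − Q1 = 478.00 − 148.00 = 330.00.
Lower fence = Q1 − 1.5·IQR = 148.00 − 495.00 = -347.00.
Upper fence = Q3 + 1.5·IQR = 478.00 + 495.00 = 973.00.
1000 > 973.00 → outlier.
1151 > 973.00 → outlier.
All remaining values lie within [-347.00, 973.00].

1000, 1151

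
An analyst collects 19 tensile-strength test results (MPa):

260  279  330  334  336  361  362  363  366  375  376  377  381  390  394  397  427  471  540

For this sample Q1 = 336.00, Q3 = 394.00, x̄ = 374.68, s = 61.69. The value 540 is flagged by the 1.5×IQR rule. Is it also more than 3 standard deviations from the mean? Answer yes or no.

z = (540 − 374.68) / 61.69 = 2.68.
|z| = 2.68 ≤ 3.

no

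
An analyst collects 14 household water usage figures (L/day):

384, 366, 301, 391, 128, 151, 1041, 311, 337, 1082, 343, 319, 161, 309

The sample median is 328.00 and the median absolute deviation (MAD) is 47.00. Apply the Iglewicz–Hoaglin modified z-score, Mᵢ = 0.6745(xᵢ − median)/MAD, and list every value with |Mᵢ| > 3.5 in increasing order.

|Mᵢ| > 3.5 ⇔ |xᵢ − 328.00| > 3.5·47.00/0.6745 = 243.88.
So outliers lie outside [84.12, 571.88].
1041: M = 10.23 → outlier.
1082: M = 10.82 → outlier.

1041, 1082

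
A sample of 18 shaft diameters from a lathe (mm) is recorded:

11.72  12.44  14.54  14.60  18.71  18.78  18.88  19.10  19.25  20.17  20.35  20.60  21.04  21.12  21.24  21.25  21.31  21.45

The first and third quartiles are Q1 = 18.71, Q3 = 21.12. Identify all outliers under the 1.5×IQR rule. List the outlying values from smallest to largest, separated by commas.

IQR = Q3 − Q1 = 21.12 − 18.71 = 2.41.
Lower fence = Q1 − 1.5·IQR = 18.71 − 3.615 = 15.095.
Upper fence = Q3 + 1.5·IQR = 21.12 + 3.615 = 24.735.
11.72 < 15.095 → outlier.
12.44 < 15.095 → outlier.
14.54 < 15.095 → outlier.
14.60 < 15.095 → outlier.
All remaining values lie within [15.095, 24.735].

11.72, 12.44, 14.54, 14.60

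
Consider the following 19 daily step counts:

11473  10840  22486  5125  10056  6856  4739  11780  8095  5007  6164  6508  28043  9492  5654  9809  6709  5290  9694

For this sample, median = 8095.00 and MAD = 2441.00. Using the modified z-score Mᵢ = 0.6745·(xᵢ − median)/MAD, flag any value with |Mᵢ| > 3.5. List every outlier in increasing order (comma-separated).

|Mᵢ| > 3.5 ⇔ |xᵢ − 8095.00| > 3.5·2441.00/0.6745 = 12666.42.
So outliers lie outside [-4571.42, 20761.42].
22486: M = 3.98 → outlier.
28043: M = 5.51 → outlier.

22486, 28043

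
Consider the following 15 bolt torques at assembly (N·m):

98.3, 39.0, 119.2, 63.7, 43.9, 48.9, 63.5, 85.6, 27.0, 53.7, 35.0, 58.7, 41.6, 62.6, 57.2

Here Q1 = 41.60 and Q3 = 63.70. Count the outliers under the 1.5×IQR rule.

2

IQR = 22.10; fences at 41.60 − 33.15 = 8.45 and 63.70 + 33.15 = 96.85.
Outside the cutoffs: 98.3, 119.2.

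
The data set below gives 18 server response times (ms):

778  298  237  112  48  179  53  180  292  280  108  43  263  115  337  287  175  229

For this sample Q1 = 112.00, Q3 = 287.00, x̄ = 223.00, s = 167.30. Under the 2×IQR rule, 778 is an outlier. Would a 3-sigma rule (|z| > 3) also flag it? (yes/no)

z = (778 − 223.00) / 167.30 = 3.32.
|z| = 3.32 > 3.

yes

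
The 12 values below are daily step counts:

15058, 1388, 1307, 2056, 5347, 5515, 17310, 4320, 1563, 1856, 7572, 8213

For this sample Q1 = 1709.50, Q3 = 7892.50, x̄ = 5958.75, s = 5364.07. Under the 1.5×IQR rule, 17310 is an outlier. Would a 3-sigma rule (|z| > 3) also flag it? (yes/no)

z = (17310 − 5958.75) / 5364.07 = 2.12.
|z| = 2.12 ≤ 3.

no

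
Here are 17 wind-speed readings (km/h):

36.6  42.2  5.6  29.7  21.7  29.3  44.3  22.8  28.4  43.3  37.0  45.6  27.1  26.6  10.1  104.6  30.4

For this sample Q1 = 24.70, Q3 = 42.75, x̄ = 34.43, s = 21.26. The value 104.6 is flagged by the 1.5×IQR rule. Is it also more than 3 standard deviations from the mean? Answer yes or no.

yes

z = (104.6 − 34.43) / 21.26 = 3.30.
|z| = 3.30 > 3.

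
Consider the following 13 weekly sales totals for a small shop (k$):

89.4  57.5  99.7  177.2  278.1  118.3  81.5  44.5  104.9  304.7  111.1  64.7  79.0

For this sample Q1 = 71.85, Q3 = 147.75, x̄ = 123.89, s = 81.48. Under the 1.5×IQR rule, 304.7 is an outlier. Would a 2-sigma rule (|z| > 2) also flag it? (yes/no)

z = (304.7 − 123.89) / 81.48 = 2.22.
|z| = 2.22 > 2.

yes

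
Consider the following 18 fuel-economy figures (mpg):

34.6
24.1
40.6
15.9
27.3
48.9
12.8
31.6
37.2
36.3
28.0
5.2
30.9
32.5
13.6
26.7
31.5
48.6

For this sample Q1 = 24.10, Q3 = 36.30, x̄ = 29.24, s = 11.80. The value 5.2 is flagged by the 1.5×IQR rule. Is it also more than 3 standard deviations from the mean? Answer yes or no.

z = (5.2 − 29.24) / 11.80 = -2.04.
|z| = 2.04 ≤ 3.

no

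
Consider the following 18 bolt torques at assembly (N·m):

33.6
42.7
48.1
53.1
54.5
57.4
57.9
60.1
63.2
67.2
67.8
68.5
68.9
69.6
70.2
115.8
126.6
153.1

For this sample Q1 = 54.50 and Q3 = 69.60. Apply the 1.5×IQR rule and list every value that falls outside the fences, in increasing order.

IQR = Q3 − Q1 = 69.60 − 54.50 = 15.10.
Lower fence = Q1 − 1.5·IQR = 54.50 − 22.65 = 31.85.
Upper fence = Q3 + 1.5·IQR = 69.60 + 22.65 = 92.25.
115.8 > 92.25 → outlier.
126.6 > 92.25 → outlier.
153.1 > 92.25 → outlier.
All remaining values lie within [31.85, 92.25].

115.8, 126.6, 153.1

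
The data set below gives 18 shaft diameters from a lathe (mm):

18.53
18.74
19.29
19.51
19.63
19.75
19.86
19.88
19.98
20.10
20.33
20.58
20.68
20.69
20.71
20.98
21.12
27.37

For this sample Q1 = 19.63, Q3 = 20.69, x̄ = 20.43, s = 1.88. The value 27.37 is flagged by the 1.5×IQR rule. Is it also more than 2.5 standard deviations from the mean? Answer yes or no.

z = (27.37 − 20.43) / 1.88 = 3.69.
|z| = 3.69 > 2.5.

yes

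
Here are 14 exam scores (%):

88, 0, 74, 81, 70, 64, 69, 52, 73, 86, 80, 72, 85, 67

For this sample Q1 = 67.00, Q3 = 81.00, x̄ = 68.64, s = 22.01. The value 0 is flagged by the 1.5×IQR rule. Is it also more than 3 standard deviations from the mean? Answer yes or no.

yes

z = (0 − 68.64) / 22.01 = -3.12.
|z| = 3.12 > 3.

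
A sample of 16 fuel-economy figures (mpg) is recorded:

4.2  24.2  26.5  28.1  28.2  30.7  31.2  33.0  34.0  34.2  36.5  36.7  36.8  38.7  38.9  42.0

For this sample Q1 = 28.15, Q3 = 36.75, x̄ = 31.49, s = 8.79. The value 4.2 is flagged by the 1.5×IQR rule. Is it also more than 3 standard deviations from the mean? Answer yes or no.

yes

z = (4.2 − 31.49) / 8.79 = -3.10.
|z| = 3.10 > 3.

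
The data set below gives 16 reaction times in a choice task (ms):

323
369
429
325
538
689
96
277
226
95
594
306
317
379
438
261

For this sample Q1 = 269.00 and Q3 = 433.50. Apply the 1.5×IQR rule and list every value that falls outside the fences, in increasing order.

IQR = Q3 − Q1 = 433.50 − 269.00 = 164.50.
Lower fence = Q1 − 1.5·IQR = 269.00 − 246.75 = 22.25.
Upper fence = Q3 + 1.5·IQR = 433.50 + 246.75 = 680.25.
689 > 680.25 → outlier.
All remaining values lie within [22.25, 680.25].

689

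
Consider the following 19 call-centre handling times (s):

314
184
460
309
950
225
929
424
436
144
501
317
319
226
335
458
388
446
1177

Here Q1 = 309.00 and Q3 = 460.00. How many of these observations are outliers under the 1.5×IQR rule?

3

IQR = 151.00; fences at 309.00 − 226.50 = 82.50 and 460.00 + 226.50 = 686.50.
Outside the cutoffs: 929, 950, 1177.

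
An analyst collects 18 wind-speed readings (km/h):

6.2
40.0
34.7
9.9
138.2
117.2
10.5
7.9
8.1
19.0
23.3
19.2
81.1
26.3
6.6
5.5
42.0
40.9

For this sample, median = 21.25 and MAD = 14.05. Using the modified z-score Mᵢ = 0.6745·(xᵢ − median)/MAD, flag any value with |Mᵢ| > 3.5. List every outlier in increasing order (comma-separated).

|Mᵢ| > 3.5 ⇔ |xᵢ − 21.25| > 3.5·14.05/0.6745 = 72.91.
So outliers lie outside [-51.66, 94.16].
117.2: M = 4.61 → outlier.
138.2: M = 5.61 → outlier.

117.2, 138.2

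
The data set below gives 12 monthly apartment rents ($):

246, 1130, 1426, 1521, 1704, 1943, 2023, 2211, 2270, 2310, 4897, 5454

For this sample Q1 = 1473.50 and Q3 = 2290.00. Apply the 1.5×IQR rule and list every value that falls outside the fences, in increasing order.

246, 4897, 5454

IQR = Q3 − Q1 = 2290.00 − 1473.50 = 816.50.
Lower fence = Q1 − 1.5·IQR = 1473.50 − 1224.75 = 248.75.
Upper fence = Q3 + 1.5·IQR = 2290.00 + 1224.75 = 3514.75.
246 < 248.75 → outlier.
4897 > 3514.75 → outlier.
5454 > 3514.75 → outlier.
All remaining values lie within [248.75, 3514.75].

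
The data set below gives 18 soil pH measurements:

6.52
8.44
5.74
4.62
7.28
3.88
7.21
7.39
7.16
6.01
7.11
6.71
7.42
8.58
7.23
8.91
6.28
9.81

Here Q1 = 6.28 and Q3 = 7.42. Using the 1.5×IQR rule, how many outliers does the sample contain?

IQR = 1.14; fences at 6.28 − 1.71 = 4.57 and 7.42 + 1.71 = 9.13.
Outside the cutoffs: 3.88, 9.81.

2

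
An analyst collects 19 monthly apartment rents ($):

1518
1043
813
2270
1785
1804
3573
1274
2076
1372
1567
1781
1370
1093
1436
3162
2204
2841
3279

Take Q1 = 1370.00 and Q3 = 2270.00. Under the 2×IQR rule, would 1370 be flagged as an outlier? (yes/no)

IQR = Q3 − Q1 = 2270.00 − 1370.00 = 900.00.
Lower fence = Q1 − 2·IQR = 1370.00 − 1800.00 = -430.00.
Upper fence = Q3 + 2·IQR = 2270.00 + 1800.00 = 4070.00.
1370 lies within [-430.00, 4070.00].

no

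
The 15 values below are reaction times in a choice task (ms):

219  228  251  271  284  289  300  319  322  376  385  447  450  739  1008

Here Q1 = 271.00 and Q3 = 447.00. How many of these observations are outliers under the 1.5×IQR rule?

2

IQR = 176.00; fences at 271.00 − 264.00 = 7.00 and 447.00 + 264.00 = 711.00.
Outside the cutoffs: 739, 1008.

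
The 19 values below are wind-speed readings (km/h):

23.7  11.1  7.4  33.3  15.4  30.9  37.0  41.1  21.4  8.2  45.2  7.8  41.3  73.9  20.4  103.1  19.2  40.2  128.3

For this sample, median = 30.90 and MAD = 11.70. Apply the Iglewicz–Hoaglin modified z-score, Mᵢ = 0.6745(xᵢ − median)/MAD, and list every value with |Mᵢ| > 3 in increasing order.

103.1, 128.3

|Mᵢ| > 3 ⇔ |xᵢ − 30.90| > 3·11.70/0.6745 = 52.04.
So outliers lie outside [-21.14, 82.94].
103.1: M = 4.16 → outlier.
128.3: M = 5.62 → outlier.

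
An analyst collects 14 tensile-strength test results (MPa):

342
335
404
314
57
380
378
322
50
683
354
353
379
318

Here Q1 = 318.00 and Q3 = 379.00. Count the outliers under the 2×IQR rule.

3

IQR = 61.00; fences at 318.00 − 122.00 = 196.00 and 379.00 + 122.00 = 501.00.
Outside the cutoffs: 50, 57, 683.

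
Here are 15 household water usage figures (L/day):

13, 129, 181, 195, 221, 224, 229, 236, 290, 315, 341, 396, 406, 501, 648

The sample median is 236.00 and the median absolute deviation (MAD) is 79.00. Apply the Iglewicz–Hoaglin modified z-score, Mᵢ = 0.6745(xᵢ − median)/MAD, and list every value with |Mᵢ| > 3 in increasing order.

648

|Mᵢ| > 3 ⇔ |xᵢ − 236.00| > 3·79.00/0.6745 = 351.37.
So outliers lie outside [-115.37, 587.37].
648: M = 3.52 → outlier.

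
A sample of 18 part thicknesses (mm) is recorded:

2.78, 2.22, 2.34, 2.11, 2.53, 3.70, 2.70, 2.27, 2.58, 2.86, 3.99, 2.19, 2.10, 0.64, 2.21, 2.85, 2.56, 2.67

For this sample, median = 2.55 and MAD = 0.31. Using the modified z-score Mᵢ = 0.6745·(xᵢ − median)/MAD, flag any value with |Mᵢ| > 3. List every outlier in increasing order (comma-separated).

0.64, 3.99

|Mᵢ| > 3 ⇔ |xᵢ − 2.55| > 3·0.31/0.6745 = 1.38.
So outliers lie outside [1.17, 3.93].
0.64: M = -4.16 → outlier.
3.99: M = 3.13 → outlier.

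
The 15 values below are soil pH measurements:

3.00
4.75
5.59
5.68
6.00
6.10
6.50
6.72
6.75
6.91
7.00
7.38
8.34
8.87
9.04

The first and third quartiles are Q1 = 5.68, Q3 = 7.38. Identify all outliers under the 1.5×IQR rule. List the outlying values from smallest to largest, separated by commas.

3.00

IQR = Q3 − Q1 = 7.38 − 5.68 = 1.70.
Lower fence = Q1 − 1.5·IQR = 5.68 − 2.55 = 3.13.
Upper fence = Q3 + 1.5·IQR = 7.38 + 2.55 = 9.93.
3.00 < 3.13 → outlier.
All remaining values lie within [3.13, 9.93].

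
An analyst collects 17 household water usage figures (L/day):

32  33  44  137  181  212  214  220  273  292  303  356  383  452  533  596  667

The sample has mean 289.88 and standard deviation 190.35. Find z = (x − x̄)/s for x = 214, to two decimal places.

z = (214 − 289.88) / 190.35 = -0.40.

-0.40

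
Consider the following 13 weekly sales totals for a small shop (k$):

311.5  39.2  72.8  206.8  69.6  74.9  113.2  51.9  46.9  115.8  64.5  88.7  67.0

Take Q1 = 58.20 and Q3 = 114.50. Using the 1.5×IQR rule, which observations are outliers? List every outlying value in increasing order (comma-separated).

IQR = Q3 − Q1 = 114.50 − 58.20 = 56.30.
Lower fence = Q1 − 1.5·IQR = 58.20 − 84.45 = -26.25.
Upper fence = Q3 + 1.5·IQR = 114.50 + 84.45 = 198.95.
206.8 > 198.95 → outlier.
311.5 > 198.95 → outlier.
All remaining values lie within [-26.25, 198.95].

206.8, 311.5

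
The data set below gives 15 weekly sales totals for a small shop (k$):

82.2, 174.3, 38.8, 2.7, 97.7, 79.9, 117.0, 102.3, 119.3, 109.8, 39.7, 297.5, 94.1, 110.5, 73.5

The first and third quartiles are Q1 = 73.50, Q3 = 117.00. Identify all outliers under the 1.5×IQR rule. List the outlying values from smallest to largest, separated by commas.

IQR = Q3 − Q1 = 117.00 − 73.50 = 43.50.
Lower fence = Q1 − 1.5·IQR = 73.50 − 65.25 = 8.25.
Upper fence = Q3 + 1.5·IQR = 117.00 + 65.25 = 182.25.
2.7 < 8.25 → outlier.
297.5 > 182.25 → outlier.
All remaining values lie within [8.25, 182.25].

2.7, 297.5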